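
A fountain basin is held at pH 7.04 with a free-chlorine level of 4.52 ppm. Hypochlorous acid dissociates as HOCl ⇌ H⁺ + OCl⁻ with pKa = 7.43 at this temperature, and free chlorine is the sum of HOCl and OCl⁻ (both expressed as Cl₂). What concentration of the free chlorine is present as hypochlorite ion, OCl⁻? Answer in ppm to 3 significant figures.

1.31 ppm

[OCl⁻]/[HOCl] = 10^(pH − pKa) = 10^(7.04 − 7.43) = 10^-0.39 = 0.4074.
Fraction as HOCl = 1 / (1 + 0.4074) = 0.7105.
OCl⁻ = (1 − 0.7105) × 4.52 ppm = 1.308 ppm.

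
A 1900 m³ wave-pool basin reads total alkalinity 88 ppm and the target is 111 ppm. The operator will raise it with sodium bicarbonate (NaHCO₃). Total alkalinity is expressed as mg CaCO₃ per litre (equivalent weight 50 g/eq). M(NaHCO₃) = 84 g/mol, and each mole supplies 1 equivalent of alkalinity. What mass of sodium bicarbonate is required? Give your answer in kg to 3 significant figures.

Volume: 1900 m³ = 1,900,000 L.
Alkalinity to add: (111 − 88) = 23 mg/L as CaCO₃ × 1,900,000 L = 43,700 g as CaCO₃.
Equivalents: 43,700 g ÷ 50 g/eq = 874 eq.
NaHCO₃ supplies 1 eq per mole → 874 mol.
Mass: 874 mol × 84 g/mol = 73,420 g.

73.4 kg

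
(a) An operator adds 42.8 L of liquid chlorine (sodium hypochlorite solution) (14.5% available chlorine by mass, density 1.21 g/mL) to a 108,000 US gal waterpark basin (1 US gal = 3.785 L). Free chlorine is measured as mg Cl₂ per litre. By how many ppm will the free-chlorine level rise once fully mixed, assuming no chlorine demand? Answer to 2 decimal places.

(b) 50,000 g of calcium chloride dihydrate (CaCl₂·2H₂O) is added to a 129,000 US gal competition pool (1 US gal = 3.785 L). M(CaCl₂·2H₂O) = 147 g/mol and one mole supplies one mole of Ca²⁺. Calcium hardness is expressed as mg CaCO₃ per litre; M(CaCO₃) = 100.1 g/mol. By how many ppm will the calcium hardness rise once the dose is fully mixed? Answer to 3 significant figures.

(a) Volume: 108,000 US gal × 3.785 L/gal = 408,780 L.
(a) Mass of solution: 42.8 L × 1000 mL/L × 1.21 g/mL = 51,790 g.
(a) Available chlorine delivered: 51,790 g × 0.145 = 7509 g as Cl₂.
(a) Concentration rise: 7509 g / 408,780 L = 18.37 mg/L = 18.37 ppm.

(b) Volume: 129,000 US gal × 3.785 L/gal = 488,265 L.
(b) Moles of Ca²⁺: 50,000 g ÷ 147 g/mol = 340.1 mol.
(b) As CaCO₃: 340.1 mol × 100.1 g/mol = 34,050 g.
(b) Rise: 34,050 g / 488,265 L × 1000 = 69.73 mg/L.

(a) 18.37 ppm; (b) 69.7 ppm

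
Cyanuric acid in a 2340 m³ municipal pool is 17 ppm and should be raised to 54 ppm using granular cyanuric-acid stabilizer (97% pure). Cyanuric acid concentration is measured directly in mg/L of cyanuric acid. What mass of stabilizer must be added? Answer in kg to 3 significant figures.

Volume: 2340 m³ = 2,340,000 L.
CYA to add: (54 − 17) = 37 mg/L × 2,340,000 L = 86,580 g cyanuric acid.
At 97% purity: 86,580 / 0.97 = 89,260 g product.

89.3 kg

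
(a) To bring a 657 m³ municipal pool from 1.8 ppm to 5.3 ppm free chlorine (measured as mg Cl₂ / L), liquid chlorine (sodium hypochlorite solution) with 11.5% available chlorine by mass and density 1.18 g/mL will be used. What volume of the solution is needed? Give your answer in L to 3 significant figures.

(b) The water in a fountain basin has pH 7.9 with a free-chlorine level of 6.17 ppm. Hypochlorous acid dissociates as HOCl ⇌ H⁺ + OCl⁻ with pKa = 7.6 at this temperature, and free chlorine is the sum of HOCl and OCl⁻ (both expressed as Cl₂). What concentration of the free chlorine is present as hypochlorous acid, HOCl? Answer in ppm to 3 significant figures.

(a) Volume: 657 m³ = 657,000 L.
(a) Chlorine deficit: 5.3 − 1.8 = 3.5 ppm = 3.5 mg/L as Cl₂.
(a) Cl₂ equivalent needed: 3.5 mg/L × 657,000 L = 2,300,000 mg = 2300 g.
(a) Product at 11.5% available chlorine: 2300 / 0.115 = 20,000 g.
(a) Volume at density 1.18 g/mL: 20,000 g ÷ 1.18 g/mL = 16,950 mL.

(b) [OCl⁻]/[HOCl] = 10^(pH − pKa) = 10^(7.9 − 7.6) = 10^0.30 = 1.995.
(b) Fraction as HOCl = 1 / (1 + 1.995) = 0.3339.
(b) HOCl = 0.3339 × 6.17 ppm = 2.06 ppm.

(a) 16.9 L; (b) 2.06 ppm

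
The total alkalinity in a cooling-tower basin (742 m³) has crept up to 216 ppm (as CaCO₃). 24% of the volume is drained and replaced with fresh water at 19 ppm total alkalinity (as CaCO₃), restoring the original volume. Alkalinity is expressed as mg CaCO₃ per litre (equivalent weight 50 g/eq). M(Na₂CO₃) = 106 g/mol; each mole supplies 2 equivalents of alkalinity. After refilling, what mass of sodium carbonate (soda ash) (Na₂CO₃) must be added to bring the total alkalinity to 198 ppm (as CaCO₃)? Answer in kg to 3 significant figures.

Volume: 742 m³ = 742,000 L.
After draining 24% and refilling: 216 × 0.76 + 19 × 0.24 = 168.72 ppm.
Deficit to target: 198 − 168.72 = 29.28 mg/L.
As CaCO₃: 29.28 mg/L × 742,000 L = 21,730 g; ÷ 50 g/eq ÷ 2 = 217.3 mol Na₂CO₃.
Mass: 217.3 × 106 = 23,030 g.

23.0 kg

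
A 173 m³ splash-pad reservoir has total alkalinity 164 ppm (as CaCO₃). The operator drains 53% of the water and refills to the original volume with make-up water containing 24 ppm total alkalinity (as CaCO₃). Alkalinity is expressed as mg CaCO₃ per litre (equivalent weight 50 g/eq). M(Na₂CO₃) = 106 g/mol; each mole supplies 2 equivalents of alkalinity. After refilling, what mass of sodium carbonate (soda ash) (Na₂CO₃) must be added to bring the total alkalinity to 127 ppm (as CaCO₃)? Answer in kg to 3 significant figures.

Volume: 173 m³ = 173,000 L.
After draining 53% and refilling: 164 × 0.47 + 24 × 0.53 = 89.8 ppm.
Deficit to target: 127 − 89.8 = 37.2 mg/L.
As CaCO₃: 37.2 mg/L × 173,000 L = 6436 g; ÷ 50 g/eq ÷ 2 = 64.36 mol Na₂CO₃.
Mass: 64.36 × 106 = 6822 g.

6.82 kg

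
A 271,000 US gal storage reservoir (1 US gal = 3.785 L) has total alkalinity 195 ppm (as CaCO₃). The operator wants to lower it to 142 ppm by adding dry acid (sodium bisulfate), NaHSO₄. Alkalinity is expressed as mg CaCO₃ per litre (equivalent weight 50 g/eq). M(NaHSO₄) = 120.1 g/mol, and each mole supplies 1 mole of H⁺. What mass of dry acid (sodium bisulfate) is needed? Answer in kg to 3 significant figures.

131 kg

Volume: 271,000 US gal × 3.785 L/gal = 1,025,735 L.
Alkalinity to neutralize: (195 − 142) = 53 mg/L as CaCO₃ × 1,025,735 L = 54,360 g as CaCO₃.
Equivalents of H⁺ required: 54,360 ÷ 50 g/eq = 1087 eq = 1087 mol NaHSO₄.
Mass of NaHSO₄: 1087 × 120.1 = 130,600 g.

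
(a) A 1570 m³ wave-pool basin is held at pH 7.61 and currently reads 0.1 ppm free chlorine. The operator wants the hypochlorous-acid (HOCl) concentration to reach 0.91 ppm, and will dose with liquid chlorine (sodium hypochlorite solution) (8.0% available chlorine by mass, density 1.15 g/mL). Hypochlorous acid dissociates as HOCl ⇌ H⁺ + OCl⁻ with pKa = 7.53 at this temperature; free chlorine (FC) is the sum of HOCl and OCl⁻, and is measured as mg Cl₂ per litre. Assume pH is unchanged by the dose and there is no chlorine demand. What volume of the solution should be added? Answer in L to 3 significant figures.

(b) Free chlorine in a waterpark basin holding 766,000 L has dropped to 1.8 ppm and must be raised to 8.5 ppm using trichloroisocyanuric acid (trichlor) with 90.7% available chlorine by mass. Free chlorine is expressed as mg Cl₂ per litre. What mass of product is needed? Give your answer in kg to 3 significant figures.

(a) 32.5 L; (b) 5.66 kg

(a) Volume: 1570 m³ = 1,570,000 L.
(a) [OCl⁻]/[HOCl] = 10^(pH − pKa) = 10^(7.61 − 7.53) = 1.202; fraction as HOCl = 1/(1 + 1.202) = 0.4541.
(a) Free chlorine required for 0.91 ppm HOCl: 0.91 / 0.4541 = 2.004 ppm.
(a) FC to add: 2.004 − 0.1 = 1.904 mg/L as Cl₂.
(a) Cl₂ equivalent: 1.904 mg/L × 1,570,000 L = 2989 g.
(a) Product at 8.0% available Cl: 2989 / 0.08 = 37,370 g.
(a) Volume: 37,370 g ÷ 1.15 g/mL = 32,490 mL.

(b) Chlorine deficit: 8.5 − 1.8 = 6.7 ppm = 6.7 mg/L as Cl₂.
(b) Cl₂ equivalent needed: 6.7 mg/L × 766,000 L = 5,132,000 mg = 5132 g.
(b) Product at 90.7% available chlorine: 5132 / 0.907 = 5658 g.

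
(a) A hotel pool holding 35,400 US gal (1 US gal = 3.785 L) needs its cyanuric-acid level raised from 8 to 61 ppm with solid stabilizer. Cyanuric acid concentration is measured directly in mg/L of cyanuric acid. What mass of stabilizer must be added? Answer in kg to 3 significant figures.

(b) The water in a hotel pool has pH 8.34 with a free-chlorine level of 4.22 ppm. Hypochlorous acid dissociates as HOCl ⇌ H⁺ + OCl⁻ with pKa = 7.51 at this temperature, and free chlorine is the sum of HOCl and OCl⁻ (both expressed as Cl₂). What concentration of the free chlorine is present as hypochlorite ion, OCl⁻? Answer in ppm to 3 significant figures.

(a) Volume: 35,400 US gal × 3.785 L/gal = 133,989 L.
(a) CYA to add: (61 − 8) = 53 mg/L × 133,989 L = 7101 g cyanuric acid.

(b) [OCl⁻]/[HOCl] = 10^(pH − pKa) = 10^(8.34 − 7.51) = 10^0.83 = 6.761.
(b) Fraction as HOCl = 1 / (1 + 6.761) = 0.1289.
(b) OCl⁻ = (1 − 0.1289) × 4.22 ppm = 3.676 ppm.

(a) 7.10 kg; (b) 3.68 ppm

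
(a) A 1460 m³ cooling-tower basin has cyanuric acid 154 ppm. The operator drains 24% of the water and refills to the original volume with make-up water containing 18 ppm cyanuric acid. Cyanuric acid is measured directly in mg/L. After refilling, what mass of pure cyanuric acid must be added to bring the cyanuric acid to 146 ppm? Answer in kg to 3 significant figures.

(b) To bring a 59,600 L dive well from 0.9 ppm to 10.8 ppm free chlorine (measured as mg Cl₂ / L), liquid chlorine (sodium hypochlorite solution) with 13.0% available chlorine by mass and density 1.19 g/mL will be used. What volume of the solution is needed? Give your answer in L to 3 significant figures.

(a) 36.0 kg; (b) 3.81 L

(a) Volume: 1460 m³ = 1,460,000 L.
(a) After draining 24% and refilling: 154 × 0.76 + 18 × 0.24 = 121.36 ppm.
(a) Deficit to target: 146 − 121.36 = 24.64 mg/L.
(a) Mass: 24.64 mg/L × 1,460,000 L = 35,970 g cyanuric acid.

(b) Chlorine deficit: 10.8 − 0.9 = 9.9 ppm = 9.9 mg/L as Cl₂.
(b) Cl₂ equivalent needed: 9.9 mg/L × 59,600 L = 590,000 mg = 590 g.
(b) Product at 13.0% available chlorine: 590 / 0.13 = 4539 g.
(b) Volume at density 1.19 g/mL: 4539 g ÷ 1.19 g/mL = 3814 mL.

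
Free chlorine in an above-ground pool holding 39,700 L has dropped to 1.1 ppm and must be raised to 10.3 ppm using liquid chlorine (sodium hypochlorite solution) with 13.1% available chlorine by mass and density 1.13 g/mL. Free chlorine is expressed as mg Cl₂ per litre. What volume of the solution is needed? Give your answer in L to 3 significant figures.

2.47 L

Chlorine deficit: 10.3 − 1.1 = 9.2 ppm = 9.2 mg/L as Cl₂.
Cl₂ equivalent needed: 9.2 mg/L × 39,700 L = 365,200 mg = 365.2 g.
Product at 13.1% available chlorine: 365.2 / 0.131 = 2788 g.
Volume at density 1.13 g/mL: 2788 g ÷ 1.13 g/mL = 2467 mL.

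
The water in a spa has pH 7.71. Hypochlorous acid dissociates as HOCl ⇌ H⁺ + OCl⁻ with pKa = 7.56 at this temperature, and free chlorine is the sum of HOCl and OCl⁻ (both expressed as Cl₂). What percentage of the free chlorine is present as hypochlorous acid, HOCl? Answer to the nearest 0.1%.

41.5%

[OCl⁻]/[HOCl] = 10^(pH − pKa) = 10^(7.71 − 7.56) = 10^0.15 = 1.413.
Fraction as HOCl = 1 / (1 + 1.413) = 0.4145.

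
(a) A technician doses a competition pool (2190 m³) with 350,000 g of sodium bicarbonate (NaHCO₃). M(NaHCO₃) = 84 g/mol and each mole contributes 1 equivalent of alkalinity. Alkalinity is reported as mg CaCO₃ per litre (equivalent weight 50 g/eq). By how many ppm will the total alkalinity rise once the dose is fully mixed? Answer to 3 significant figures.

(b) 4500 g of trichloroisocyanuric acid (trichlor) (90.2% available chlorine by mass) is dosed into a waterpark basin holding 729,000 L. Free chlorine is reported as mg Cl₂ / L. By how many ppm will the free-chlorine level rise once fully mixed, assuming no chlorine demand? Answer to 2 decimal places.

(a) 95.1 ppm; (b) 5.57 ppm

(a) Volume: 2190 m³ = 2,190,000 L.
(a) Moles of NaHCO₃: 350,000 g ÷ 84 g/mol = 4167 mol → 4167 eq of alkalinity.
(a) As CaCO₃: 4167 eq × 50 g/eq = 208,300 g.
(a) Rise: 208,300 g / 2,190,000 L × 1000 = 95.13 mg/L.

(b) Available chlorine delivered: 4500 g × 0.902 = 4059 g as Cl₂.
(b) Concentration rise: 4059 g / 729,000 L = 5.568 mg/L = 5.57 ppm.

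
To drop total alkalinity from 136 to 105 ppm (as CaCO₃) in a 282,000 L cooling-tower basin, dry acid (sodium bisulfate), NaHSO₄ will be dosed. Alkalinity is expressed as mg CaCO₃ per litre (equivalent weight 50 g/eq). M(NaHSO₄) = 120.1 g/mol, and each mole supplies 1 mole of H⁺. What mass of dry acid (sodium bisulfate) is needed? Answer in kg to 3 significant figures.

21.0 kg

Alkalinity to neutralize: (136 − 105) = 31 mg/L as CaCO₃ × 282,000 L = 8742 g as CaCO₃.
Equivalents of H⁺ required: 8742 ÷ 50 g/eq = 174.8 eq = 174.8 mol NaHSO₄.
Mass of NaHSO₄: 174.8 × 120.1 = 21,000 g.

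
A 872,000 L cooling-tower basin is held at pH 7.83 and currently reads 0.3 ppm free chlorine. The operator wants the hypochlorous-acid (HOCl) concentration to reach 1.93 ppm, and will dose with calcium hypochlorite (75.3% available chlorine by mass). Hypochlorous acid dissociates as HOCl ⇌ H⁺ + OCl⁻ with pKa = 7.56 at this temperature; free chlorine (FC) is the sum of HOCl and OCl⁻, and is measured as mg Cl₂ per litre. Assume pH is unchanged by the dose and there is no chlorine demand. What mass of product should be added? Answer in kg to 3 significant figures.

6.05 kg

[OCl⁻]/[HOCl] = 10^(pH − pKa) = 10^(7.83 − 7.56) = 1.862; fraction as HOCl = 1/(1 + 1.862) = 0.3494.
Free chlorine required for 1.93 ppm HOCl: 1.93 / 0.3494 = 5.524 ppm.
FC to add: 5.524 − 0.3 = 5.224 mg/L as Cl₂.
Cl₂ equivalent: 5.224 mg/L × 872,000 L = 4555 g.
Product at 75.3% available Cl: 4555 / 0.753 = 6049 g.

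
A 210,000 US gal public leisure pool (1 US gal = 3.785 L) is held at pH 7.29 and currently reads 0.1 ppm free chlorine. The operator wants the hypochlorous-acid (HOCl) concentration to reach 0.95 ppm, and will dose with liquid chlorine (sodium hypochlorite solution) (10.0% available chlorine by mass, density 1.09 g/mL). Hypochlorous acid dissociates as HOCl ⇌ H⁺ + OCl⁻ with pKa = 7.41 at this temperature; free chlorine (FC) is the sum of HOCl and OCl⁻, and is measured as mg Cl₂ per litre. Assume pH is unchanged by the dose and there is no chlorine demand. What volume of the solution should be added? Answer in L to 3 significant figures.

Volume: 210,000 US gal × 3.785 L/gal = 794,850 L.
[OCl⁻]/[HOCl] = 10^(pH − pKa) = 10^(7.29 − 7.41) = 0.7586; fraction as HOCl = 1/(1 + 0.7586) = 0.5686.
Free chlorine required for 0.95 ppm HOCl: 0.95 / 0.5686 = 1.671 ppm.
FC to add: 1.671 − 0.1 = 1.571 mg/L as Cl₂.
Cl₂ equivalent: 1.571 mg/L × 794,850 L = 1248 g.
Product at 10.0% available Cl: 1248 / 0.1 = 12,480 g.
Volume: 12,480 g ÷ 1.09 g/mL = 11,450 mL.

11.5 L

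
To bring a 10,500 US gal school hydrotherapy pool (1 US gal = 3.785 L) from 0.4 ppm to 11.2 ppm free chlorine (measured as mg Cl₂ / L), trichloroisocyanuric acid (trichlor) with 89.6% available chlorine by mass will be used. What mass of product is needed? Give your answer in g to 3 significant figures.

479 g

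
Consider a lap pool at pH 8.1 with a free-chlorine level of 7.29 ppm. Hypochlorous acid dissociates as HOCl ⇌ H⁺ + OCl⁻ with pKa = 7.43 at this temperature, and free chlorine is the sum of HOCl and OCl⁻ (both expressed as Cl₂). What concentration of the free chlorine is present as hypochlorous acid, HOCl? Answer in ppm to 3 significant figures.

1.28 ppm

[OCl⁻]/[HOCl] = 10^(pH − pKa) = 10^(8.1 − 7.43) = 10^0.67 = 4.677.
Fraction as HOCl = 1 / (1 + 4.677) = 0.1761.
HOCl = 0.1761 × 7.29 ppm = 1.284 ppm.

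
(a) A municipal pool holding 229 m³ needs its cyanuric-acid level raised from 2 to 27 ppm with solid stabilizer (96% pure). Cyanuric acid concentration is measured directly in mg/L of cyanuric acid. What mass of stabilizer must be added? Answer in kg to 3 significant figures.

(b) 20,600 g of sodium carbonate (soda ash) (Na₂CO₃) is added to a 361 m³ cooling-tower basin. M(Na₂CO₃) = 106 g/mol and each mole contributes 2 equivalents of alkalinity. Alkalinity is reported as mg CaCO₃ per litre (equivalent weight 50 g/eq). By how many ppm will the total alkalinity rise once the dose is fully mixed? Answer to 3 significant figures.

(a) Volume: 229 m³ = 229,000 L.
(a) CYA to add: (27 − 2) = 25 mg/L × 229,000 L = 5725 g cyanuric acid.
(a) At 96% purity: 5725 / 0.96 = 5964 g product.

(b) Volume: 361 m³ = 361,000 L.
(b) Moles of Na₂CO₃: 20,600 g ÷ 106 g/mol = 194.3 mol → 388.7 eq of alkalinity.
(b) As CaCO₃: 388.7 eq × 50 g/eq = 19,430 g.
(b) Rise: 19,430 g / 361,000 L × 1000 = 53.83 mg/L.

(a) 5.96 kg; (b) 53.8 ppm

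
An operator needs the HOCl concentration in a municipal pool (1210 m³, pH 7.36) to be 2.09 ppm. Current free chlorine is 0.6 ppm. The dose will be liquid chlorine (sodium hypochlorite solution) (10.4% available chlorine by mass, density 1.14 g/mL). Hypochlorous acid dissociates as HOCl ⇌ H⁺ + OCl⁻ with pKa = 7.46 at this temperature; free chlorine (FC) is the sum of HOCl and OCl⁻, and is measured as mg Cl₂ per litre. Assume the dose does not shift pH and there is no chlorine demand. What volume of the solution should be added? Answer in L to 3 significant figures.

Volume: 1210 m³ = 1,210,000 L.
[OCl⁻]/[HOCl] = 10^(pH − pKa) = 10^(7.36 − 7.46) = 0.7943; fraction as HOCl = 1/(1 + 0.7943) = 0.5573.
Free chlorine required for 2.09 ppm HOCl: 2.09 / 0.5573 = 3.75 ppm.
FC to add: 3.75 − 0.6 = 3.15 mg/L as Cl₂.
Cl₂ equivalent: 3.15 mg/L × 1,210,000 L = 3812 g.
Product at 10.4% available Cl: 3812 / 0.104 = 36,650 g.
Volume: 36,650 g ÷ 1.14 g/mL = 32,150 mL.

32.1 L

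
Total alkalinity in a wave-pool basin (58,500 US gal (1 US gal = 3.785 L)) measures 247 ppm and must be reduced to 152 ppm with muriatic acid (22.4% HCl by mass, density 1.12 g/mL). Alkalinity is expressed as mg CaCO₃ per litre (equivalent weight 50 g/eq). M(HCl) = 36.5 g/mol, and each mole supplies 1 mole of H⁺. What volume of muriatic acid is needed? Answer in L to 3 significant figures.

61.2 L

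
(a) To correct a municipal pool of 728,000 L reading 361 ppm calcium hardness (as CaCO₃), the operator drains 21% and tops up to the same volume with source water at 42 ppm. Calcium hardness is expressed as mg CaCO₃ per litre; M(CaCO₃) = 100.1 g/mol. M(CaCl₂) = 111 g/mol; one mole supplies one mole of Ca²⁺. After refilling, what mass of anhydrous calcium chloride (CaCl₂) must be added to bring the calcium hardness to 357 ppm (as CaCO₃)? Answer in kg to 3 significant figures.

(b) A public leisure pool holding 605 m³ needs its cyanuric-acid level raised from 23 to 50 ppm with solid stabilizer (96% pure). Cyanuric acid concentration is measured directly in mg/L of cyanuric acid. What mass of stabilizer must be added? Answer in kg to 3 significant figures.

(a) 50.9 kg; (b) 17.0 kg

(a) After draining 21% and refilling: 361 × 0.79 + 42 × 0.21 = 294.01 ppm.
(a) Deficit to target: 357 − 294.01 = 62.99 mg/L.
(a) As CaCO₃: 62.99 mg/L × 728,000 L = 45,860 g; ÷ 100.1 = 458.1 mol Ca²⁺.
(a) Mass: 458.1 × 111 = 50,850 g.

(b) Volume: 605 m³ = 605,000 L.
(b) CYA to add: (50 − 23) = 27 mg/L × 605,000 L = 16,340 g cyanuric acid.
(b) At 96% purity: 16,340 / 0.96 = 17,020 g product.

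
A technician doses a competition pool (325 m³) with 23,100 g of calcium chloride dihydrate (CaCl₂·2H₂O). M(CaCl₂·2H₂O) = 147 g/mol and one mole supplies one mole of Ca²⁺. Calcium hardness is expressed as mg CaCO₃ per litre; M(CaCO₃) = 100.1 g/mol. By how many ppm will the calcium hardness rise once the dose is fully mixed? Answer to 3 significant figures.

48.4 ppm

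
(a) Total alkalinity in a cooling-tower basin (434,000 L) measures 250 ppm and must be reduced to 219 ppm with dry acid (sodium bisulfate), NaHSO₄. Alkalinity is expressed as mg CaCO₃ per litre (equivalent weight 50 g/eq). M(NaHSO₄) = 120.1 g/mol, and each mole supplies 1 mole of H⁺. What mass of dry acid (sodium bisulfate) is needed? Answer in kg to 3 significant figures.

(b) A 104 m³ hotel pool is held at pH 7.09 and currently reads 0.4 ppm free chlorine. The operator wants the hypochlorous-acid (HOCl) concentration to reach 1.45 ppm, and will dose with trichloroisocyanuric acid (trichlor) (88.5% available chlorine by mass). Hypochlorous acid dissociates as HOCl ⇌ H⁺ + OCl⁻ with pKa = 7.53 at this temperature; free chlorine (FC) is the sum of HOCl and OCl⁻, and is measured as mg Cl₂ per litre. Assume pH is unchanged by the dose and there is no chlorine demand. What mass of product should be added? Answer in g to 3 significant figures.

(a) 32.3 kg; (b) 185 g

(a) Alkalinity to neutralize: (250 − 219) = 31 mg/L as CaCO₃ × 434,000 L = 13,450 g as CaCO₃.
(a) Equivalents of H⁺ required: 13,450 ÷ 50 g/eq = 269.1 eq = 269.1 mol NaHSO₄.
(a) Mass of NaHSO₄: 269.1 × 120.1 = 32,320 g.

(b) Volume: 104 m³ = 104,000 L.
(b) [OCl⁻]/[HOCl] = 10^(pH − pKa) = 10^(7.09 − 7.53) = 0.3631; fraction as HOCl = 1/(1 + 0.3631) = 0.7336.
(b) Free chlorine required for 1.45 ppm HOCl: 1.45 / 0.7336 = 1.976 ppm.
(b) FC to add: 1.976 − 0.4 = 1.576 mg/L as Cl₂.
(b) Cl₂ equivalent: 1.576 mg/L × 104,000 L = 164 g.
(b) Product at 88.5% available Cl: 164 / 0.885 = 185.3 g.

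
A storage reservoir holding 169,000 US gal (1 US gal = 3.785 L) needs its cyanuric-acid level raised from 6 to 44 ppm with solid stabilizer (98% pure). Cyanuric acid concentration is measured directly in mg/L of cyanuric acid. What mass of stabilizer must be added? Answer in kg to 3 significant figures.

24.8 kg

Volume: 169,000 US gal × 3.785 L/gal = 639,665 L.
CYA to add: (44 − 6) = 38 mg/L × 639,665 L = 24,310 g cyanuric acid.
At 98% purity: 24,310 / 0.98 = 24,800 g product.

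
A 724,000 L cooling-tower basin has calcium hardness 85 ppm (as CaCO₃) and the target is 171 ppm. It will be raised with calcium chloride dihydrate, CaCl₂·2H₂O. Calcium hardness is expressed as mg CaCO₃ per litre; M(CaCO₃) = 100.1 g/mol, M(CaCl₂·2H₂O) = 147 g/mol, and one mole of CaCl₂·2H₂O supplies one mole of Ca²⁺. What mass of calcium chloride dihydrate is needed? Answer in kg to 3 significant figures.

91.4 kg

Hardness to add: (171 − 85) = 86 mg/L as CaCO₃ × 724,000 L = 62,260 g as CaCO₃.
Moles of Ca²⁺ (1 mol Ca²⁺ ≡ 1 mol CaCO₃): 62,260 / 100.1 g/mol = 622 mol.
Mass of CaCl₂·2H₂O: 622 × 147 = 91,440 g.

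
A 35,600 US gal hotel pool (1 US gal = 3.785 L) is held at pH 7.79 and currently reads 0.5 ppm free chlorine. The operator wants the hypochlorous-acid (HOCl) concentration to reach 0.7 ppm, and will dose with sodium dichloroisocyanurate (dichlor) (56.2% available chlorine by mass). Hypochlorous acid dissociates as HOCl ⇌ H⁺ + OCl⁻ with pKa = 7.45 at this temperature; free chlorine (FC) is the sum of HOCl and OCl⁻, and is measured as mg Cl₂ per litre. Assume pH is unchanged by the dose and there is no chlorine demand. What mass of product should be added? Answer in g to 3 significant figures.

415 g

Volume: 35,600 US gal × 3.785 L/gal = 134,746 L.
[OCl⁻]/[HOCl] = 10^(pH − pKa) = 10^(7.79 − 7.45) = 2.188; fraction as HOCl = 1/(1 + 2.188) = 0.3137.
Free chlorine required for 0.7 ppm HOCl: 0.7 / 0.3137 = 2.231 ppm.
FC to add: 2.231 − 0.5 = 1.731 mg/L as Cl₂.
Cl₂ equivalent: 1.731 mg/L × 134,746 L = 233.3 g.
Product at 56.2% available Cl: 233.3 / 0.562 = 415.1 g.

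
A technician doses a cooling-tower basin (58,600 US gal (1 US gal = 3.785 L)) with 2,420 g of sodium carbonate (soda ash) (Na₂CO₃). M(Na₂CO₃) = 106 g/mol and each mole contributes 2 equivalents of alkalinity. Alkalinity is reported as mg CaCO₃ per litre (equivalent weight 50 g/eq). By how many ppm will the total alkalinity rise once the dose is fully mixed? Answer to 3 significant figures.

10.3 ppm

Volume: 58,600 US gal × 3.785 L/gal = 221,801 L.
Moles of Na₂CO₃: 2,420 g ÷ 106 g/mol = 22.83 mol → 45.66 eq of alkalinity.
As CaCO₃: 45.66 eq × 50 g/eq = 2283 g.
Rise: 2283 g / 221,801 L × 1000 = 10.29 mg/L.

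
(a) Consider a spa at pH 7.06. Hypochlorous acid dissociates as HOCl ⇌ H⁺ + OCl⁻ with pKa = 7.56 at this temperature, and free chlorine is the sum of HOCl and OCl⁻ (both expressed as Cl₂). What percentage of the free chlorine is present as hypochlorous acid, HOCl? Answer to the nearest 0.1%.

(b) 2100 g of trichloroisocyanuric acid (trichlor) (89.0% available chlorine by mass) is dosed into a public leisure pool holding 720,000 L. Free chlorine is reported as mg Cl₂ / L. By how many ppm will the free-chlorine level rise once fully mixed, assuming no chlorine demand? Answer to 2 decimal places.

(a) [OCl⁻]/[HOCl] = 10^(pH − pKa) = 10^(7.06 − 7.56) = 10^-0.50 = 0.3162.
(a) Fraction as HOCl = 1 / (1 + 0.3162) = 0.7597.

(b) Available chlorine delivered: 2100 g × 0.89 = 1869 g as Cl₂.
(b) Concentration rise: 1869 g / 720,000 L = 2.596 mg/L = 2.60 ppm.

(a) 76.0%; (b) 2.60 ppm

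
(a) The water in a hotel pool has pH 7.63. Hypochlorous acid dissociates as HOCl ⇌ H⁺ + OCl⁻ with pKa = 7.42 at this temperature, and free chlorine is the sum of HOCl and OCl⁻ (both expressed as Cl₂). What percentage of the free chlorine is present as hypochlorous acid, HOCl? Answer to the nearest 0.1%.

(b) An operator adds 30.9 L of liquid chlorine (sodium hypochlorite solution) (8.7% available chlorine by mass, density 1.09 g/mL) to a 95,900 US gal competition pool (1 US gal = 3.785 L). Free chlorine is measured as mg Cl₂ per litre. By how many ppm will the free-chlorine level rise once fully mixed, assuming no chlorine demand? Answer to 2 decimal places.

(a) 38.1%; (b) 8.07 ppm

(a) [OCl⁻]/[HOCl] = 10^(pH − pKa) = 10^(7.63 − 7.42) = 10^0.21 = 1.622.
(a) Fraction as HOCl = 1 / (1 + 1.622) = 0.3814.

(b) Volume: 95,900 US gal × 3.785 L/gal = 362,982 L.
(b) Mass of solution: 30.9 L × 1000 mL/L × 1.09 g/mL = 33,680 g.
(b) Available chlorine delivered: 33,680 g × 0.087 = 2930 g as Cl₂.
(b) Concentration rise: 2930 g / 362,982 L = 8.073 mg/L = 8.07 ppm.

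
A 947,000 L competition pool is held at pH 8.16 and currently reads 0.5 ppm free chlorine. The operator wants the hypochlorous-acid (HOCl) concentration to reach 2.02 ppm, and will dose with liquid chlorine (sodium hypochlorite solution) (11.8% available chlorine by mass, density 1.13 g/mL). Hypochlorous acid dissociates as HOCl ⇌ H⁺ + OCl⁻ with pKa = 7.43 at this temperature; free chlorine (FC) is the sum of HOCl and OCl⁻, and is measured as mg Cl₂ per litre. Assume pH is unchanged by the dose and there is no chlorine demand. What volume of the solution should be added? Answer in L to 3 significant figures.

87.8 L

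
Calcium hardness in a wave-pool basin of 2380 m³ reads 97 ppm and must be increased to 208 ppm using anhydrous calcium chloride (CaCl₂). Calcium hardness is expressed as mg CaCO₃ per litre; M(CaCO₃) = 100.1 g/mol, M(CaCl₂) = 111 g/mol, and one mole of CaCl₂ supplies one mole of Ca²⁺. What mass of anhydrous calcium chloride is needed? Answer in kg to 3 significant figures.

Volume: 2380 m³ = 2,380,000 L.
Hardness to add: (208 − 97) = 111 mg/L as CaCO₃ × 2,380,000 L = 264,200 g as CaCO₃.
Moles of Ca²⁺ (1 mol Ca²⁺ ≡ 1 mol CaCO₃): 264,200 / 100.1 g/mol = 2639 mol.
Mass of CaCl₂: 2639 × 111 = 292,900 g.

293 kg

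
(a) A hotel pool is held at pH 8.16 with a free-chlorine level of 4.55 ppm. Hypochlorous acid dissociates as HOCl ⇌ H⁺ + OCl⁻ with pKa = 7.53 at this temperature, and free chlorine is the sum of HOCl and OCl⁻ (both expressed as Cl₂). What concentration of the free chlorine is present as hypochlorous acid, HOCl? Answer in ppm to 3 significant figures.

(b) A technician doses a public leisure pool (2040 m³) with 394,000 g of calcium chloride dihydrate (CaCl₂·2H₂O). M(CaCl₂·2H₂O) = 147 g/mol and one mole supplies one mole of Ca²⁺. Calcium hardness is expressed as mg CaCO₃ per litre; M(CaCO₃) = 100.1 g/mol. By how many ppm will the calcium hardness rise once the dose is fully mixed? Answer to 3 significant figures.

(a) 0.864 ppm; (b) 132 ppm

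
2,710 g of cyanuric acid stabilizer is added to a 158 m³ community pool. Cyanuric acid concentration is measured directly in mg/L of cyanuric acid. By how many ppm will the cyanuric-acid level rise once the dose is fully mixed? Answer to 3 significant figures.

Volume: 158 m³ = 158,000 L.
Rise: 2,710 g / 158,000 L × 1000 = 17.15 mg/L.

17.2 ppm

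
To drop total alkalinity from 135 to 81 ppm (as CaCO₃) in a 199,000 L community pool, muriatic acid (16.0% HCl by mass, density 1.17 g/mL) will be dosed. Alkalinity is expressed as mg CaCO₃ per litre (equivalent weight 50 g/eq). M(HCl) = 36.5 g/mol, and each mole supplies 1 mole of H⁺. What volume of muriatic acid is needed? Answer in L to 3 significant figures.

41.9 L

Alkalinity to neutralize: (135 − 81) = 54 mg/L as CaCO₃ × 199,000 L = 10,750 g as CaCO₃.
Equivalents of H⁺ required: 10,750 ÷ 50 g/eq = 214.9 eq = 214.9 mol HCl.
Mass of HCl: 214.9 × 36.5 = 7845 g.
Mass of 16.0% solution: 7845 / 0.16 = 49,030 g.
Volume: 49,030 g ÷ 1.17 g/mL = 41,900 mL.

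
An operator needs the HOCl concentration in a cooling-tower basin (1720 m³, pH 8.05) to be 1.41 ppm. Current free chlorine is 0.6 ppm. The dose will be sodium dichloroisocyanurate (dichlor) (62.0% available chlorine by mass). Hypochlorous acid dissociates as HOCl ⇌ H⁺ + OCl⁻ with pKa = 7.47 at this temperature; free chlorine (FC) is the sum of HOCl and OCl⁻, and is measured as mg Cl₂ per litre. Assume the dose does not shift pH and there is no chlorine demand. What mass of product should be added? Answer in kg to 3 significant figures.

17.1 kg

Volume: 1720 m³ = 1,720,000 L.
[OCl⁻]/[HOCl] = 10^(pH − pKa) = 10^(8.05 − 7.47) = 3.802; fraction as HOCl = 1/(1 + 3.802) = 0.2083.
Free chlorine required for 1.41 ppm HOCl: 1.41 / 0.2083 = 6.771 ppm.
FC to add: 6.771 − 0.6 = 6.171 mg/L as Cl₂.
Cl₂ equivalent: 6.171 mg/L × 1,720,000 L = 10,610 g.
Product at 62.0% available Cl: 10,610 / 0.62 = 17,120 g.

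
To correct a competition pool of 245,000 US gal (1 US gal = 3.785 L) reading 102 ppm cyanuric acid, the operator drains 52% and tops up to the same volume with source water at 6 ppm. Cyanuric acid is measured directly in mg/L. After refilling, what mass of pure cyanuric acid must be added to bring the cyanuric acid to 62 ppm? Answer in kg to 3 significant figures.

9.20 kg

Volume: 245,000 US gal × 3.785 L/gal = 927,325 L.
After draining 52% and refilling: 102 × 0.48 + 6 × 0.52 = 52.08 ppm.
Deficit to target: 62 − 52.08 = 9.92 mg/L.
Mass: 9.92 mg/L × 927,325 L = 9199 g cyanuric acid.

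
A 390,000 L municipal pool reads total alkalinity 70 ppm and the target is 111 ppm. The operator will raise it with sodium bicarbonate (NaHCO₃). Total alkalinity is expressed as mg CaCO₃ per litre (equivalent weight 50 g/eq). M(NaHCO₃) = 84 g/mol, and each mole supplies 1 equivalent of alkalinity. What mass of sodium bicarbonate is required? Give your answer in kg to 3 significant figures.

26.9 kg

Alkalinity to add: (111 − 70) = 41 mg/L as CaCO₃ × 390,000 L = 15,990 g as CaCO₃.
Equivalents: 15,990 g ÷ 50 g/eq = 319.8 eq.
NaHCO₃ supplies 1 eq per mole → 319.8 mol.
Mass: 319.8 mol × 84 g/mol = 26,860 g.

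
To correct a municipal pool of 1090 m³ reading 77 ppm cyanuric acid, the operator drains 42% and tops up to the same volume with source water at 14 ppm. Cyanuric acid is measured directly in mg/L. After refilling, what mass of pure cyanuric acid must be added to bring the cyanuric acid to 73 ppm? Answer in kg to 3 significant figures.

Volume: 1090 m³ = 1,090,000 L.
After draining 42% and refilling: 77 × 0.58 + 14 × 0.42 = 50.54 ppm.
Deficit to target: 73 − 50.54 = 22.46 mg/L.
Mass: 22.46 mg/L × 1,090,000 L = 24,480 g cyanuric acid.

24.5 kg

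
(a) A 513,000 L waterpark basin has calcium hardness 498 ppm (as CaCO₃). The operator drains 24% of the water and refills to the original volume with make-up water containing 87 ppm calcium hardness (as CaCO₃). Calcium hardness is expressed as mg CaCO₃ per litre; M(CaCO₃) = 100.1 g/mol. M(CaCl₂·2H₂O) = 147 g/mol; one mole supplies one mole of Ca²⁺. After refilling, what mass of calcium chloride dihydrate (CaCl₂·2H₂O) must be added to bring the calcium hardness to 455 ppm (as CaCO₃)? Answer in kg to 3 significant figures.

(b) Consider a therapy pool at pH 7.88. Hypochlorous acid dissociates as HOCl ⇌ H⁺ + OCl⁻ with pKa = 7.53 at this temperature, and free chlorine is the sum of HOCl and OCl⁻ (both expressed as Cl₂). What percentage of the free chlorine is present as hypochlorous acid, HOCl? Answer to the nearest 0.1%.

(a) After draining 24% and refilling: 498 × 0.76 + 87 × 0.24 = 399.36 ppm.
(a) Deficit to target: 455 − 399.36 = 55.64 mg/L.
(a) As CaCO₃: 55.64 mg/L × 513,000 L = 28,540 g; ÷ 100.1 = 285.1 mol Ca²⁺.
(a) Mass: 285.1 × 147 = 41,920 g.

(b) [OCl⁻]/[HOCl] = 10^(pH − pKa) = 10^(7.88 − 7.53) = 10^0.35 = 2.239.
(b) Fraction as HOCl = 1 / (1 + 2.239) = 0.3088.

(a) 41.9 kg; (b) 30.9%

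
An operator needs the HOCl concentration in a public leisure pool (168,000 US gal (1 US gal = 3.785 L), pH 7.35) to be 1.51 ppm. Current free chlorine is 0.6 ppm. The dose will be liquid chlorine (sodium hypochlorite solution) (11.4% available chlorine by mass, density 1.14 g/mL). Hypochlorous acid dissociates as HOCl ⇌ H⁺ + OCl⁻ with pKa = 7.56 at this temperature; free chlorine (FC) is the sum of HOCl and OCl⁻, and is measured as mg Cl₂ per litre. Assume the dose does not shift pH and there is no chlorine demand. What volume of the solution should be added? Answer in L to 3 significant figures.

9.01 L

Volume: 168,000 US gal × 3.785 L/gal = 635,880 L.
[OCl⁻]/[HOCl] = 10^(pH − pKa) = 10^(7.35 − 7.56) = 0.6166; fraction as HOCl = 1/(1 + 0.6166) = 0.6186.
Free chlorine required for 1.51 ppm HOCl: 1.51 / 0.6186 = 2.441 ppm.
FC to add: 2.441 − 0.6 = 1.841 mg/L as Cl₂.
Cl₂ equivalent: 1.841 mg/L × 635,880 L = 1171 g.
Product at 11.4% available Cl: 1171 / 0.114 = 10,270 g.
Volume: 10,270 g ÷ 1.14 g/mL = 9008 mL.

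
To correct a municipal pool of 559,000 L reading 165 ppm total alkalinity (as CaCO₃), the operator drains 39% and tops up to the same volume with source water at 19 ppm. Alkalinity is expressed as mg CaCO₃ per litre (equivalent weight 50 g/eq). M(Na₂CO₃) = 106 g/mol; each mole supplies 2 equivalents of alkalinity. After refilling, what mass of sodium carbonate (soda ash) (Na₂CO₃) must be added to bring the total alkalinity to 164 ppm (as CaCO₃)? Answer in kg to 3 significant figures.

33.1 kg

After draining 39% and refilling: 165 × 0.61 + 19 × 0.39 = 108.06 ppm.
Deficit to target: 164 − 108.06 = 55.94 mg/L.
As CaCO₃: 55.94 mg/L × 559,000 L = 31,270 g; ÷ 50 g/eq ÷ 2 = 312.7 mol Na₂CO₃.
Mass: 312.7 × 106 = 33,150 g.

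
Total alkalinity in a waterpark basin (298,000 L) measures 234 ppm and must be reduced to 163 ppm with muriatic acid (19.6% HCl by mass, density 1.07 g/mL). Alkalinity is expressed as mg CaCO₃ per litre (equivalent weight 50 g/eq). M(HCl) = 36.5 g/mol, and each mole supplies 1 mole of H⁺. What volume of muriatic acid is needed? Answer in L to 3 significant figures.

73.6 L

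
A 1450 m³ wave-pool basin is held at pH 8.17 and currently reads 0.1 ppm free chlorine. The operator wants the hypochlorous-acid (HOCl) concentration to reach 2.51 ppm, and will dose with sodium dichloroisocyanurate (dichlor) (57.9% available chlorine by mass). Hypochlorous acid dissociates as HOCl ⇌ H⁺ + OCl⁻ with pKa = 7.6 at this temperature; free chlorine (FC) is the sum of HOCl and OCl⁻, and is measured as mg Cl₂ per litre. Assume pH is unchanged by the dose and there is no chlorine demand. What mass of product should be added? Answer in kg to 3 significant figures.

Volume: 1450 m³ = 1,450,000 L.
[OCl⁻]/[HOCl] = 10^(pH − pKa) = 10^(8.17 − 7.6) = 3.715; fraction as HOCl = 1/(1 + 3.715) = 0.2121.
Free chlorine required for 2.51 ppm HOCl: 2.51 / 0.2121 = 11.84 ppm.
FC to add: 11.84 − 0.1 = 11.74 mg/L as Cl₂.
Cl₂ equivalent: 11.74 mg/L × 1,450,000 L = 17,020 g.
Product at 57.9% available Cl: 17,020 / 0.579 = 29,390 g.

29.4 kg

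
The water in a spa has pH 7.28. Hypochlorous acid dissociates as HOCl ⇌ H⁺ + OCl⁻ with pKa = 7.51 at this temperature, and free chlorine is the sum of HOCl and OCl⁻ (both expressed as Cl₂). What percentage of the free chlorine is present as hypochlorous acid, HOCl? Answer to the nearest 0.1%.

[OCl⁻]/[HOCl] = 10^(pH − pKa) = 10^(7.28 − 7.51) = 10^-0.23 = 0.5888.
Fraction as HOCl = 1 / (1 + 0.5888) = 0.6294.

62.9%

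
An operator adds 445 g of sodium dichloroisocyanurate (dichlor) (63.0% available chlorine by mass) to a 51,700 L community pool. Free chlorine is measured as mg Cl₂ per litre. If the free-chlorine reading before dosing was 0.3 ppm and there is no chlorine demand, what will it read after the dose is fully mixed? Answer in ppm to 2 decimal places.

5.72 ppm

Available chlorine delivered: 445 g × 0.63 = 280.4 g as Cl₂.
Concentration rise: 280.4 g / 51,700 L = 5.423 mg/L = 5.42 ppm.
Final FC: 0.3 + 5.42 = 5.72 ppm.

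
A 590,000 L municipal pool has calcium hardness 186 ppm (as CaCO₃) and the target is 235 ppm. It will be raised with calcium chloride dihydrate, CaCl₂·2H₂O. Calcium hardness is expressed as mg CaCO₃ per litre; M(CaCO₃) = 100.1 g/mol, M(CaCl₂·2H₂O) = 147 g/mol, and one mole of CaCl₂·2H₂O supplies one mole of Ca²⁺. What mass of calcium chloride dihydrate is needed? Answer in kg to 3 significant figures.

42.5 kg

Hardness to add: (235 − 186) = 49 mg/L as CaCO₃ × 590,000 L = 28,910 g as CaCO₃.
Moles of Ca²⁺ (1 mol Ca²⁺ ≡ 1 mol CaCO₃): 28,910 / 100.1 g/mol = 288.8 mol.
Mass of CaCl₂·2H₂O: 288.8 × 147 = 42,460 g.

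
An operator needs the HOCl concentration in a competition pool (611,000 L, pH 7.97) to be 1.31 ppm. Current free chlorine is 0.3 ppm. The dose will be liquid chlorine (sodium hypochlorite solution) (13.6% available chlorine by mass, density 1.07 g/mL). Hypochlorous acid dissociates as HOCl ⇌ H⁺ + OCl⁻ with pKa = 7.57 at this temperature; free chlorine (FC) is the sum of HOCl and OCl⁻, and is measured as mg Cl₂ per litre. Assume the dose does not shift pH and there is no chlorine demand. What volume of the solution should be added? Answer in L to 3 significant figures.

18.1 L

[OCl⁻]/[HOCl] = 10^(pH − pKa) = 10^(7.97 − 7.57) = 2.512; fraction as HOCl = 1/(1 + 2.512) = 0.2847.
Free chlorine required for 1.31 ppm HOCl: 1.31 / 0.2847 = 4.601 ppm.
FC to add: 4.601 − 0.3 = 4.301 mg/L as Cl₂.
Cl₂ equivalent: 4.301 mg/L × 611,000 L = 2628 g.
Product at 13.6% available Cl: 2628 / 0.136 = 19,320 g.
Volume: 19,320 g ÷ 1.07 g/mL = 18,060 mL.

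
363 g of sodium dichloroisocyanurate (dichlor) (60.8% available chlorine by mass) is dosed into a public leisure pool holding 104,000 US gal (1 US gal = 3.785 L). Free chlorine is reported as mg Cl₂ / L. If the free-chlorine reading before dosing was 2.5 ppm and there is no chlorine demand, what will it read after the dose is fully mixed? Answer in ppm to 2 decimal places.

3.06 ppm

Volume: 104,000 US gal × 3.785 L/gal = 393,640 L.
Available chlorine delivered: 363 g × 0.608 = 220.7 g as Cl₂.
Concentration rise: 220.7 g / 393,640 L = 0.5607 mg/L = 0.56 ppm.
Final FC: 2.5 + 0.56 = 3.06 ppm.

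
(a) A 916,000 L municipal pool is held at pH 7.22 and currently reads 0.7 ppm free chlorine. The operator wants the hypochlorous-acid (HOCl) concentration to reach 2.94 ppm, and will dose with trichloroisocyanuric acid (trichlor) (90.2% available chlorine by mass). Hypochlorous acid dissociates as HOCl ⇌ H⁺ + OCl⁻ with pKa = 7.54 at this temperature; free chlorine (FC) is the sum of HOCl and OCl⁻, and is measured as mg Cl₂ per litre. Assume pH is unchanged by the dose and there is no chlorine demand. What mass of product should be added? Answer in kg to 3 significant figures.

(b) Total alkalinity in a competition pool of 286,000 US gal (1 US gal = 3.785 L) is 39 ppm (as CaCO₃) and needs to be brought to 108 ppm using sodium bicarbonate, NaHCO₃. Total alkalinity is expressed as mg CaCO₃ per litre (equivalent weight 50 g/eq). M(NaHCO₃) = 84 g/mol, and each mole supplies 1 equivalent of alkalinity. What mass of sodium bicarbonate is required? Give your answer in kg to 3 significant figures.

(a) [OCl⁻]/[HOCl] = 10^(pH − pKa) = 10^(7.22 − 7.54) = 0.4786; fraction as HOCl = 1/(1 + 0.4786) = 0.6763.
(a) Free chlorine required for 2.94 ppm HOCl: 2.94 / 0.6763 = 4.347 ppm.
(a) FC to add: 4.347 − 0.7 = 3.647 mg/L as Cl₂.
(a) Cl₂ equivalent: 3.647 mg/L × 916,000 L = 3341 g.
(a) Product at 90.2% available Cl: 3341 / 0.902 = 3704 g.

(b) Volume: 286,000 US gal × 3.785 L/gal = 1,082,510 L.
(b) Alkalinity to add: (108 − 39) = 69 mg/L as CaCO₃ × 1,082,510 L = 74,690 g as CaCO₃.
(b) Equivalents: 74,690 g ÷ 50 g/eq = 1494 eq.
(b) NaHCO₃ supplies 1 eq per mole → 1494 mol.
(b) Mass: 1494 mol × 84 g/mol = 125,500 g.

(a) 3.70 kg; (b) 125 kg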